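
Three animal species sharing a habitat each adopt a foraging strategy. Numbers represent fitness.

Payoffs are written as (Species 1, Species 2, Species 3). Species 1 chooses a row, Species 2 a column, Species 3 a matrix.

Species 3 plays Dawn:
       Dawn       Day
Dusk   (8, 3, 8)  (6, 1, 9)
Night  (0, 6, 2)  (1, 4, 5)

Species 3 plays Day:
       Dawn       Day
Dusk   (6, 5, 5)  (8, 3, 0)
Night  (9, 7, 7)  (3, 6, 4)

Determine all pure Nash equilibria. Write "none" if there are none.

Pure-strategy Nash equilibria: (Dusk, Dawn, Dawn), (Night, Dawn, Day)

(Dusk, Dawn, Dawn): Species 1 gets 8, best alternative 0; Species 2 gets 3, best alternative 1; Species 3 gets 8, best alternative 5. No profitable deviation — NE.
(Dusk, Dawn, Day): Species 1 can switch to Night (6 → 9). Not NE.
(Dusk, Day, Dawn): Species 2 can switch to Dawn (1 → 3). Not NE.
(Dusk, Day, Day): Species 2 can switch to Dawn (3 → 5). Not NE.
(Night, Dawn, Dawn): Species 1 can switch to Dusk (0 → 8). Not NE.
(Night, Dawn, Day): Species 1 gets 9, best alternative 6; Species 2 gets 7, best alternative 6; Species 3 gets 7, best alternative 2. No profitable deviation — NE.
(Night, Day, Dawn): Species 1 can switch to Dusk (1 → 6). Not NE.
(Night, Day, Day): Species 1 can switch to Dusk (3 → 8). Not NE.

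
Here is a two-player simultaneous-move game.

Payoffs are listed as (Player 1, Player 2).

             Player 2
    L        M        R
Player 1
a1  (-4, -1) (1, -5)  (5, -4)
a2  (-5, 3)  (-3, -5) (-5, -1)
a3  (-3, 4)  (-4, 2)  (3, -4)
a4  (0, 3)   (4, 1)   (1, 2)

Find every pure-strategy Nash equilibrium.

The unique pure-strategy Nash equilibrium is (a4, L).

Player 1 against L: payoffs -4, -5, -3, 0 → best response a4.
Player 1 against M: payoffs 1, -3, -4, 4 → best response a4.
Player 1 against R: payoffs 5, -5, 3, 1 → best response a1.
Player 2 against a1: payoffs -1, -5, -4 → best response L.
Player 2 against a2: payoffs 3, -5, -1 → best response L.
Player 2 against a3: payoffs 4, 2, -4 → best response L.
Player 2 against a4: payoffs 3, 1, 2 → best response L.
Mutual best responses: (a4, L).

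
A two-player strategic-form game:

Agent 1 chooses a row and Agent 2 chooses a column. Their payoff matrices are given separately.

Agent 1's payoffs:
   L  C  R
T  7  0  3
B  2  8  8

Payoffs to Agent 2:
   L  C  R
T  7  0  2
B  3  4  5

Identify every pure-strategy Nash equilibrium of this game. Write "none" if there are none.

Pure-strategy Nash equilibria: (T, L); (B, R)

For each strategy profile, look for a profitable unilateral deviation.
(T, L): Agent 1 gets 7, best alternative 2; Agent 2 gets 7, best alternative 2. No profitable deviation — NE.
(T, C): Agent 1 can switch to B (0 → 8). Not NE.
(T, R): Agent 1 can switch to B (3 → 8). Not NE.
(B, L): Agent 1 can switch to T (2 → 7). Not NE.
(B, C): Agent 2 can switch to R (4 → 5). Not NE.
(B, R): Agent 1 gets 8, best alternative 3; Agent 2 gets 5, best alternative 4. No profitable deviation — NE.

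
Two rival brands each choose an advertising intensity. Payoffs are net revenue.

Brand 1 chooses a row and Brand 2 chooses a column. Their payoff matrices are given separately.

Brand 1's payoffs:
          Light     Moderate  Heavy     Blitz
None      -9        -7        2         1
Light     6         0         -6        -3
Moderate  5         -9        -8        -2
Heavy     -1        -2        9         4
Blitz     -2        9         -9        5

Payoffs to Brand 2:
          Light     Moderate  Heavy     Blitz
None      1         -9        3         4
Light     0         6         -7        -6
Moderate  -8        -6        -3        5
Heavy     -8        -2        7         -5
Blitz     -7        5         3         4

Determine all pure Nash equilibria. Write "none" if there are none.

The pure Nash equilibria are (Heavy, Heavy), (Blitz, Moderate).

For each strategy profile, look for a profitable unilateral deviation.
(None, Light): Brand 1 can switch to Light (-9 → 6). Not NE.
(None, Moderate): Brand 1 can switch to Light (-7 → 0). Not NE.
(None, Heavy): Brand 1 can switch to Heavy (2 → 9). Not NE.
(None, Blitz): Brand 1 can switch to Heavy (1 → 4). Not NE.
(Light, Light): Brand 2 can switch to Moderate (0 → 6). Not NE.
(Light, Moderate): Brand 1 can switch to Blitz (0 → 9). Not NE.
(Light, Heavy): Brand 1 can switch to None (-6 → 2). Not NE.
(Light, Blitz): Brand 1 can switch to None (-3 → 1). Not NE.
(Heavy, Heavy): Brand 1 gets 9, best alternative 2; Brand 2 gets 7, best alternative -2. No profitable deviation — NE.
(Blitz, Moderate): Brand 1 gets 9, best alternative 0; Brand 2 gets 5, best alternative 4. No profitable deviation — NE.
(The remaining 10 profiles each have a profitable deviation by the same check.)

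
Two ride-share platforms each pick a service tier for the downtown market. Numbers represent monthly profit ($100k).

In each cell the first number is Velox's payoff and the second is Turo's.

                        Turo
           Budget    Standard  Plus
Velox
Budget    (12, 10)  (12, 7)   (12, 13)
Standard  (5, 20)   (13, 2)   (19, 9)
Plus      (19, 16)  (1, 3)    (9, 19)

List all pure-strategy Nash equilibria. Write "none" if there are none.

No pure-strategy Nash equilibrium.

For each strategy profile, look for a profitable unilateral deviation.
(Budget, Budget): Velox can switch to Plus (12 → 19). Not NE.
(Budget, Standard): Velox can switch to Standard (12 → 13). Not NE.
(Budget, Plus): Velox can switch to Standard (12 → 19). Not NE.
(Standard, Budget): Velox can switch to Budget (5 → 12). Not NE.
(Standard, Standard): Turo can switch to Budget (2 → 20). Not NE.
(Standard, Plus): Turo can switch to Budget (9 → 20). Not NE.
(Plus, Budget): Turo can switch to Plus (16 → 19). Not NE.
(Plus, Standard): Velox can switch to Budget (1 → 12). Not NE.
(Plus, Plus): Velox can switch to Budget (9 → 12). Not NE.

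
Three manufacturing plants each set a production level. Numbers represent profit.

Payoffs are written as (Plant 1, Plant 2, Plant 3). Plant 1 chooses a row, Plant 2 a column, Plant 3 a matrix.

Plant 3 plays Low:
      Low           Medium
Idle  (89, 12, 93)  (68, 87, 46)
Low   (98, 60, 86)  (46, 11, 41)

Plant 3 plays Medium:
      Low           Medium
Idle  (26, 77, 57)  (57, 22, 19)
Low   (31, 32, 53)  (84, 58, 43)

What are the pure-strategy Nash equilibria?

Plant 1 against (Low, Low): payoffs 89, 98 → best response Low.
Plant 1 against (Low, Medium): payoffs 26, 31 → best response Low.
Plant 1 against (Medium, Low): payoffs 68, 46 → best response Idle.
Plant 1 against (Medium, Medium): payoffs 57, 84 → best response Low.
Plant 2 against (Idle, Low): payoffs 12, 87 → best response Medium.
Plant 2 against (Idle, Medium): payoffs 77, 22 → best response Low.
Plant 2 against (Low, Low): payoffs 60, 11 → best response Low.
Plant 2 against (Low, Medium): payoffs 32, 58 → best response Medium.
Plant 3 against (Idle, Low): payoffs 93, 57 → best response Low.
Plant 3 against (Idle, Medium): payoffs 46, 19 → best response Low.
Plant 3 against (Low, Low): payoffs 86, 53 → best response Low.
Plant 3 against (Low, Medium): payoffs 41, 43 → best response Medium.
Mutual best responses: (Idle, Medium, Low); (Low, Low, Low); (Low, Medium, Medium).

Pure-strategy Nash equilibria: (Idle, Medium, Low); (Low, Low, Low); (Low, Medium, Medium)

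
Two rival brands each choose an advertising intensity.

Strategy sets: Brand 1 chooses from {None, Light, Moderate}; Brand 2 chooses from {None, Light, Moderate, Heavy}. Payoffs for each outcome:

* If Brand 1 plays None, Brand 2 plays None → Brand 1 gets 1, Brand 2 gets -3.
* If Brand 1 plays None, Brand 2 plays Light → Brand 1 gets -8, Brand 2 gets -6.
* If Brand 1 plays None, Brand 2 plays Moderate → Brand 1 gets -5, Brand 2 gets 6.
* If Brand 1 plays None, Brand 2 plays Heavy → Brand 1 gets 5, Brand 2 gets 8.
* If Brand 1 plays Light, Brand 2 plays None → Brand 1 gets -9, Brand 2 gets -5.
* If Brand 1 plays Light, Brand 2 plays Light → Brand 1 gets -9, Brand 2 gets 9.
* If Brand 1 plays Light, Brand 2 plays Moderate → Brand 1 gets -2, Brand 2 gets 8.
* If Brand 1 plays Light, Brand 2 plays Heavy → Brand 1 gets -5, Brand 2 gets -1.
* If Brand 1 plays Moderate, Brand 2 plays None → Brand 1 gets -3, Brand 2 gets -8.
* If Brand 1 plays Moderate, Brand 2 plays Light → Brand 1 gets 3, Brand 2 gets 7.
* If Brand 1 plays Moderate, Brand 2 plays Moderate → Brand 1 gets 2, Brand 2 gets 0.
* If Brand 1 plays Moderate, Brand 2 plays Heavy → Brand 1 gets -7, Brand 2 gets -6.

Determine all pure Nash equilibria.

Brand 1 against None: payoffs 1, -9, -3 → best response None.
Brand 1 against Light: payoffs -8, -9, 3 → best response Moderate.
Brand 1 against Moderate: payoffs -5, -2, 2 → best response Moderate.
Brand 1 against Heavy: payoffs 5, -5, -7 → best response None.
Brand 2 against None: payoffs -3, -6, 6, 8 → best response Heavy.
Brand 2 against Light: payoffs -5, 9, 8, -1 → best response Light.
Brand 2 against Moderate: payoffs -8, 7, 0, -6 → best response Light.
Mutual best responses: (None, Heavy); (Moderate, Light).

(None, Heavy); (Moderate, Light)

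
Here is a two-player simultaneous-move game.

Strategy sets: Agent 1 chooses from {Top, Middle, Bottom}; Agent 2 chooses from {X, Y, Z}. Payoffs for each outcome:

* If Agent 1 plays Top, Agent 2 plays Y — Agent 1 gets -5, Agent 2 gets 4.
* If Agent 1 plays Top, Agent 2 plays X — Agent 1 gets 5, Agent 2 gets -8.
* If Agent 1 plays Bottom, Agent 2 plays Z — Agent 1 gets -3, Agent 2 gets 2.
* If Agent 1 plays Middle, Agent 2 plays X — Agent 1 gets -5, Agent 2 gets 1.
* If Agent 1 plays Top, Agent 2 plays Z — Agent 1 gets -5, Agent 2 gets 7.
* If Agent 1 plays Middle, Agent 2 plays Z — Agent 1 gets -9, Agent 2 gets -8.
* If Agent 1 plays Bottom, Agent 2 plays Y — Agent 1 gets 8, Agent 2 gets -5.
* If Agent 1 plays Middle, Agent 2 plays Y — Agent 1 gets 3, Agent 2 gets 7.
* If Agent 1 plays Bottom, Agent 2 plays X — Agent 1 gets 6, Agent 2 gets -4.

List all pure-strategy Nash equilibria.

Pure NE: (Bottom, Z)

Agent 1 against X: payoffs 5, -5, 6 → best response Bottom.
Agent 1 against Y: payoffs -5, 3, 8 → best response Bottom.
Agent 1 against Z: payoffs -5, -9, -3 → best response Bottom.
Agent 2 against Top: payoffs -8, 4, 7 → best response Z.
Agent 2 against Middle: payoffs 1, 7, -8 → best response Y.
Agent 2 against Bottom: payoffs -4, -5, 2 → best response Z.
Mutual best responses: (Bottom, Z).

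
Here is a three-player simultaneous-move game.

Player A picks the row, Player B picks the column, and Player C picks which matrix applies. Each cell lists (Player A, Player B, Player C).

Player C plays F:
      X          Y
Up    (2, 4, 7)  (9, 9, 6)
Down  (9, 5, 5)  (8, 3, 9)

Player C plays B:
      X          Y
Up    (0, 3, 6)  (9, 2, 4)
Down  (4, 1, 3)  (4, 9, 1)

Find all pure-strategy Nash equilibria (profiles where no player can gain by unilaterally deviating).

(Up, X, F): Player A can switch to Down (2 → 9). Not NE.
(Up, X, B): Player A can switch to Down (0 → 4). Not NE.
(Up, Y, F): Player A gets 9, best alternative 8; Player B gets 9, best alternative 4; Player C gets 6, best alternative 4. No profitable deviation — NE.
(Up, Y, B): Player B can switch to X (2 → 3). Not NE.
(Down, X, F): Player A gets 9, best alternative 2; Player B gets 5, best alternative 3; Player C gets 5, best alternative 3. No profitable deviation — NE.
(Down, X, B): Player B can switch to Y (1 → 9). Not NE.
(Down, Y, F): Player A can switch to Up (8 → 9). Not NE.
(Down, Y, B): Player A can switch to Up (4 → 9). Not NE.

The pure Nash equilibria are (Up, Y, F); (Down, X, F).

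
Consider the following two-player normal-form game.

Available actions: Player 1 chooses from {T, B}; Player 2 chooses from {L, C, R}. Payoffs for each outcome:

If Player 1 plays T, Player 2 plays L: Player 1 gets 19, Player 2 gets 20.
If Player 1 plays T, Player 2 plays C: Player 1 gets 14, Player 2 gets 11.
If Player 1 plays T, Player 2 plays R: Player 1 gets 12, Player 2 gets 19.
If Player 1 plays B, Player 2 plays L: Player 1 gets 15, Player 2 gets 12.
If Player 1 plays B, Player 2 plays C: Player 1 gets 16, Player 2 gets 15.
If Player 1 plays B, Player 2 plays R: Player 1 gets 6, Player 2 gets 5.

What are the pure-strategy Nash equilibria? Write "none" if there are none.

Player 1 against L: payoffs 19, 15 → best response T.
Player 1 against C: payoffs 14, 16 → best response B.
Player 1 against R: payoffs 12, 6 → best response T.
Player 2 against T: payoffs 20, 11, 19 → best response L.
Player 2 against B: payoffs 12, 15, 5 → best response C.
Mutual best responses: (T, L); (B, C).

Pure-strategy Nash equilibria: (T, L) and (B, C)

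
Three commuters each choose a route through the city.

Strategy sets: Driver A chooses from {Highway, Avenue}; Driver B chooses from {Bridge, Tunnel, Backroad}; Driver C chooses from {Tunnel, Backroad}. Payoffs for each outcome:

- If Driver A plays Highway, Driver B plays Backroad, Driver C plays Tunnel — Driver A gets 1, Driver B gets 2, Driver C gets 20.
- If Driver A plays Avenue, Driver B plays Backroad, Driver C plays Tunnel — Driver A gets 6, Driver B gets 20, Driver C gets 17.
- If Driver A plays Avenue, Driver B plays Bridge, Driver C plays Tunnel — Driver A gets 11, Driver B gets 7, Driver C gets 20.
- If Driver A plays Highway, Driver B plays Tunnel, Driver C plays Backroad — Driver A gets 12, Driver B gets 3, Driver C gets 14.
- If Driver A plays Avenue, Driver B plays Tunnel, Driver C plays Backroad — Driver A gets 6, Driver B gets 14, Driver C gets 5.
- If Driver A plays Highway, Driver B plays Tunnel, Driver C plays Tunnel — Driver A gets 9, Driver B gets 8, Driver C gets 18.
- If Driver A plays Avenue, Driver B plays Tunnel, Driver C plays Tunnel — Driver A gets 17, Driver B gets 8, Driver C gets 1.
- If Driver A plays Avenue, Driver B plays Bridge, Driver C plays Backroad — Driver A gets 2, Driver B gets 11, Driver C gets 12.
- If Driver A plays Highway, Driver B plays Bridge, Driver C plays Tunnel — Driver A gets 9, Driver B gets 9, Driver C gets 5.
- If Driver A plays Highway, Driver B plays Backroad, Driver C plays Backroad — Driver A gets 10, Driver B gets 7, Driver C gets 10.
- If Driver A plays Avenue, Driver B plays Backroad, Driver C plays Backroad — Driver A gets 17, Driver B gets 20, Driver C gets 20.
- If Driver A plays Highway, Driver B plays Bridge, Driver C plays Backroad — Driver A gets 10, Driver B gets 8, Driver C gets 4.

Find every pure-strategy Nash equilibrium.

The unique pure-strategy Nash equilibrium is (Avenue, Backroad, Backroad).

Driver A against (Bridge, Tunnel): payoffs 9, 11 → best response Avenue.
Driver A against (Bridge, Backroad): payoffs 10, 2 → best response Highway.
Driver A against (Tunnel, Tunnel): payoffs 9, 17 → best response Avenue.
Driver A against (Tunnel, Backroad): payoffs 12, 6 → best response Highway.
Driver A against (Backroad, Tunnel): payoffs 1, 6 → best response Avenue.
Driver A against (Backroad, Backroad): payoffs 10, 17 → best response Avenue.
Driver B against (Highway, Tunnel): payoffs 9, 8, 2 → best response Bridge.
Driver B against (Highway, Backroad): payoffs 8, 3, 7 → best response Bridge.
Driver B against (Avenue, Tunnel): payoffs 7, 8, 20 → best response Backroad.
Driver B against (Avenue, Backroad): payoffs 11, 14, 20 → best response Backroad.
Driver C against (Highway, Bridge): payoffs 5, 4 → best response Tunnel.
Driver C against (Highway, Tunnel): payoffs 18, 14 → best response Tunnel.
Driver C against (Highway, Backroad): payoffs 20, 10 → best response Tunnel.
Driver C against (Avenue, Bridge): payoffs 20, 12 → best response Tunnel.
Driver C against (Avenue, Tunnel): payoffs 1, 5 → best response Backroad.
Driver C against (Avenue, Backroad): payoffs 17, 20 → best response Backroad.
Mutual best responses: (Avenue, Backroad, Backroad).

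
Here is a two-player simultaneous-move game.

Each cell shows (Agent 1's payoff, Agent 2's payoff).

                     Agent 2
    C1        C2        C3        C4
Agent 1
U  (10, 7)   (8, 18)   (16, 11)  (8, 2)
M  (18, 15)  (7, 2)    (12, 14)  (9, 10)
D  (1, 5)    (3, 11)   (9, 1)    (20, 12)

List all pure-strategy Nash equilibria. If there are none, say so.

(U, C1): Agent 1 can switch to M (10 → 18). Not NE.
(U, C2): Agent 1 gets 8, best alternative 7; Agent 2 gets 18, best alternative 11. No profitable deviation — NE.
(U, C3): Agent 2 can switch to C2 (11 → 18). Not NE.
(U, C4): Agent 1 can switch to M (8 → 9). Not NE.
(M, C1): Agent 1 gets 18, best alternative 10; Agent 2 gets 15, best alternative 14. No profitable deviation — NE.
(M, C2): Agent 1 can switch to U (7 → 8). Not NE.
(M, C3): Agent 1 can switch to U (12 → 16). Not NE.
(M, C4): Agent 1 can switch to D (9 → 20). Not NE.
(D, C1): Agent 1 can switch to U (1 → 10). Not NE.
(D, C2): Agent 1 can switch to U (3 → 8). Not NE.
(D, C3): Agent 1 can switch to U (9 → 16). Not NE.
(D, C4): Agent 1 gets 20, best alternative 9; Agent 2 gets 12, best alternative 11. No profitable deviation — NE.

Pure-strategy Nash equilibria: (U, C2), (M, C1), (D, C4)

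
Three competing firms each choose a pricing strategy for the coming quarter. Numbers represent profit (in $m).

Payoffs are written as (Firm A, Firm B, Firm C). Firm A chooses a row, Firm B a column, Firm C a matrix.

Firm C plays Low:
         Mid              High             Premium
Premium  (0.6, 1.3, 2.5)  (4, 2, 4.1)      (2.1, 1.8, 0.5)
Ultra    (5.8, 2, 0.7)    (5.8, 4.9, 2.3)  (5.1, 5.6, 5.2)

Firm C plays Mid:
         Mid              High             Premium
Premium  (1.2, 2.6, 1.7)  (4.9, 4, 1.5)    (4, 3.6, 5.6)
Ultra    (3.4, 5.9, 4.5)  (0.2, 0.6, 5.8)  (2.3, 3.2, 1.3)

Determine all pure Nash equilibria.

For each strategy profile, look for a profitable unilateral deviation.
(Premium, Mid, Low): Firm A can switch to Ultra (0.6 → 5.8). Not NE.
(Premium, Mid, Mid): Firm A can switch to Ultra (1.2 → 3.4). Not NE.
(Premium, High, Low): Firm A can switch to Ultra (4 → 5.8). Not NE.
(Premium, High, Mid): Firm C can switch to Low (1.5 → 4.1). Not NE.
(Premium, Premium, Low): Firm A can switch to Ultra (2.1 → 5.1). Not NE.
(Premium, Premium, Mid): Firm B can switch to High (3.6 → 4). Not NE.
(Ultra, Mid, Low): Firm B can switch to High (2 → 4.9). Not NE.
(Ultra, Mid, Mid): Firm A gets 3.4, best alternative 1.2; Firm B gets 5.9, best alternative 3.2; Firm C gets 4.5, best alternative 0.7. No profitable deviation — NE.
(Ultra, High, Low): Firm B can switch to Premium (4.9 → 5.6). Not NE.
(Ultra, Premium, Low): Firm A gets 5.1, best alternative 2.1; Firm B gets 5.6, best alternative 4.9; Firm C gets 5.2, best alternative 1.3. No profitable deviation — NE.
(The remaining 2 profiles each have a profitable deviation by the same check.)

(Ultra, Mid, Mid), (Ultra, Premium, Low)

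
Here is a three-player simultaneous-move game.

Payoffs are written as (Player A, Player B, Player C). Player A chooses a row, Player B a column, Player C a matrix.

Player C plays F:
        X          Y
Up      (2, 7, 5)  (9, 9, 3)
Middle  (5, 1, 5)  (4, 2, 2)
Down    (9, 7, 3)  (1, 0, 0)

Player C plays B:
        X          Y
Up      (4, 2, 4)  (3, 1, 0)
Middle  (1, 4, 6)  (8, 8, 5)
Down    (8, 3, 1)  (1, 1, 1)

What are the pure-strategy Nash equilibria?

(Up, X, F): Player A can switch to Middle (2 → 5). Not NE.
(Up, X, B): Player A can switch to Down (4 → 8). Not NE.
(Up, Y, F): Player A gets 9, best alternative 4; Player B gets 9, best alternative 7; Player C gets 3, best alternative 0. No profitable deviation — NE.
(Up, Y, B): Player A can switch to Middle (3 → 8). Not NE.
(Middle, X, F): Player A can switch to Down (5 → 9). Not NE.
(Middle, X, B): Player A can switch to Up (1 → 4). Not NE.
(Middle, Y, F): Player A can switch to Up (4 → 9). Not NE.
(Middle, Y, B): Player A gets 8, best alternative 3; Player B gets 8, best alternative 4; Player C gets 5, best alternative 2. No profitable deviation — NE.
(Down, X, F): Player A gets 9, best alternative 5; Player B gets 7, best alternative 0; Player C gets 3, best alternative 1. No profitable deviation — NE.
(Down, X, B): Player C can switch to F (1 → 3). Not NE.
(Down, Y, F): Player A can switch to Up (1 → 9). Not NE.
(The remaining 1 profile has a profitable deviation by the same check.)

The pure Nash equilibria are (Up, Y, F); (Middle, Y, B); (Down, X, F).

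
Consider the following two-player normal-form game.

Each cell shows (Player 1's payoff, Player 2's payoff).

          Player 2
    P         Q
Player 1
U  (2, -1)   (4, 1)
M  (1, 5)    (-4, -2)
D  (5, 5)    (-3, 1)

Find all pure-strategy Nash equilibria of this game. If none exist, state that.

Player 1 against P: payoffs 2, 1, 5 → best response D.
Player 1 against Q: payoffs 4, -4, -3 → best response U.
Player 2 against U: payoffs -1, 1 → best response Q.
Player 2 against M: payoffs 5, -2 → best response P.
Player 2 against D: payoffs 5, 1 → best response P.
Mutual best responses: (U, Q); (D, P).

(U, Q) and (D, P)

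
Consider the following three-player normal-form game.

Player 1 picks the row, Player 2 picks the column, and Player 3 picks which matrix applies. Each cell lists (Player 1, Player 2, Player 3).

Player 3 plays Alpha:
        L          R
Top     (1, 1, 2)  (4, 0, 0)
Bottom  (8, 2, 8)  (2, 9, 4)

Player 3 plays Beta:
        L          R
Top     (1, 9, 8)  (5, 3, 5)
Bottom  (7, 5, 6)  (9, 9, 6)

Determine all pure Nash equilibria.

For each player, find the best response to each opponent profile; mutual best responses are the pure NE.
Player 1 against (L, Alpha): payoffs 1, 8 → best response Bottom.
Player 1 against (L, Beta): payoffs 1, 7 → best response Bottom.
Player 1 against (R, Alpha): payoffs 4, 2 → best response Top.
Player 1 against (R, Beta): payoffs 5, 9 → best response Bottom.
Player 2 against (Top, Alpha): payoffs 1, 0 → best response L.
Player 2 against (Top, Beta): payoffs 9, 3 → best response L.
Player 2 against (Bottom, Alpha): payoffs 2, 9 → best response R.
Player 2 against (Bottom, Beta): payoffs 5, 9 → best response R.
Player 3 against (Top, L): payoffs 2, 8 → best response Beta.
Player 3 against (Top, R): payoffs 0, 5 → best response Beta.
Player 3 against (Bottom, L): payoffs 8, 6 → best response Alpha.
Player 3 against (Bottom, R): payoffs 4, 6 → best response Beta.
Mutual best responses: (Bottom, R, Beta).

The unique pure-strategy Nash equilibrium is (Bottom, R, Beta).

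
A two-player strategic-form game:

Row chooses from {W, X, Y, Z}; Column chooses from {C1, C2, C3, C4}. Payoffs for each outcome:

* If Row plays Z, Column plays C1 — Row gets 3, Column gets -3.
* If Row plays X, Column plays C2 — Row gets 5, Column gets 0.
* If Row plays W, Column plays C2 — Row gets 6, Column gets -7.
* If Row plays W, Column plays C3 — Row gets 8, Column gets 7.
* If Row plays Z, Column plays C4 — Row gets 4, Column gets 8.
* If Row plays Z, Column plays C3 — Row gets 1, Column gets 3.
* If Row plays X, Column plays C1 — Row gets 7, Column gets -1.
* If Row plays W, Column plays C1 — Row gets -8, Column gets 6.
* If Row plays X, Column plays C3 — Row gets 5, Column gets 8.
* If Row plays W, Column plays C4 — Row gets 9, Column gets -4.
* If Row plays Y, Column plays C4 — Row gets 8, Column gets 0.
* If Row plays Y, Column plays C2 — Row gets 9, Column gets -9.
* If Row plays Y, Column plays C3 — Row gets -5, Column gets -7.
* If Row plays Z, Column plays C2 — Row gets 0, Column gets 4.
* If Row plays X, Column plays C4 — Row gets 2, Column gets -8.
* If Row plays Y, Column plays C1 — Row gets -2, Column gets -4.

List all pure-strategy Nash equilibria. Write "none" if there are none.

Row against C1: payoffs -8, 7, -2, 3 → best response X.
Row against C2: payoffs 6, 5, 9, 0 → best response Y.
Row against C3: payoffs 8, 5, -5, 1 → best response W.
Row against C4: payoffs 9, 2, 8, 4 → best response W.
Column against W: payoffs 6, -7, 7, -4 → best response C3.
Column against X: payoffs -1, 0, 8, -8 → best response C3.
Column against Y: payoffs -4, -9, -7, 0 → best response C4.
Column against Z: payoffs -3, 4, 3, 8 → best response C4.
Mutual best responses: (W, C3).

(W, C3)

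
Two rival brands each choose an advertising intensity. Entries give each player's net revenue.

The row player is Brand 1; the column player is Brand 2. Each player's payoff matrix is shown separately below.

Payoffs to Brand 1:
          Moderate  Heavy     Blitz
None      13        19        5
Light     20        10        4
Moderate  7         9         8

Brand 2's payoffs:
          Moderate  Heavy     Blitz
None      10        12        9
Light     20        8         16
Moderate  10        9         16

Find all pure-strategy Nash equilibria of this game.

Mark each player's best response to every combination of opponents' strategies; a profile where every player is best-responding is a pure Nash equilibrium.
Brand 1 against Moderate: payoffs 13, 20, 7 → best response Light.
Brand 1 against Heavy: payoffs 19, 10, 9 → best response None.
Brand 1 against Blitz: payoffs 5, 4, 8 → best response Moderate.
Brand 2 against None: payoffs 10, 12, 9 → best response Heavy.
Brand 2 against Light: payoffs 20, 8, 16 → best response Moderate.
Brand 2 against Moderate: payoffs 10, 9, 16 → best response Blitz.
Mutual best responses: (None, Heavy); (Light, Moderate); (Moderate, Blitz).

The pure Nash equilibria are (None, Heavy) and (Light, Moderate) and (Moderate, Blitz).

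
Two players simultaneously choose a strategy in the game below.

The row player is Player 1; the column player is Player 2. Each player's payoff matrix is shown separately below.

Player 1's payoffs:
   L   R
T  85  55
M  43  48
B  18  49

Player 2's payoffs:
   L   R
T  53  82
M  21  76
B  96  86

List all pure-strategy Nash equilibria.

Pure NE: (T, R)

Mark each player's best response to every combination of opponents' strategies; a profile where every player is best-responding is a pure Nash equilibrium.
Player 1 against L: payoffs 85, 43, 18 → best response T.
Player 1 against R: payoffs 55, 48, 49 → best response T.
Player 2 against T: payoffs 53, 82 → best response R.
Player 2 against M: payoffs 21, 76 → best response R.
Player 2 against B: payoffs 96, 86 → best response L.
Mutual best responses: (T, R).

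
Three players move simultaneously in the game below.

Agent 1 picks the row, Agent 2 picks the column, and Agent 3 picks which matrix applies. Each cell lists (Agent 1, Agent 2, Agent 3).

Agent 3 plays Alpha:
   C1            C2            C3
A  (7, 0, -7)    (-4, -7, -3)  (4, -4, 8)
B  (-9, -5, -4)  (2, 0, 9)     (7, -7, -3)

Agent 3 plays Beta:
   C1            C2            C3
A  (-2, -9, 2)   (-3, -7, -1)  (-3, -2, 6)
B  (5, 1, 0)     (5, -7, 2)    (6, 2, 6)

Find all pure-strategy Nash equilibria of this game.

For each player, find the best response to each opponent profile; mutual best responses are the pure NE.
Agent 1 against (C1, Alpha): payoffs 7, -9 → best response A.
Agent 1 against (C1, Beta): payoffs -2, 5 → best response B.
Agent 1 against (C2, Alpha): payoffs -4, 2 → best response B.
Agent 1 against (C2, Beta): payoffs -3, 5 → best response B.
Agent 1 against (C3, Alpha): payoffs 4, 7 → best response B.
Agent 1 against (C3, Beta): payoffs -3, 6 → best response B.
Agent 2 against (A, Alpha): payoffs 0, -7, -4 → best response C1.
Agent 2 against (A, Beta): payoffs -9, -7, -2 → best response C3.
Agent 2 against (B, Alpha): payoffs -5, 0, -7 → best response C2.
Agent 2 against (B, Beta): payoffs 1, -7, 2 → best response C3.
Agent 3 against (A, C1): payoffs -7, 2 → best response Beta.
Agent 3 against (A, C2): payoffs -3, -1 → best response Beta.
Agent 3 against (A, C3): payoffs 8, 6 → best response Alpha.
Agent 3 against (B, C1): payoffs -4, 0 → best response Beta.
Agent 3 against (B, C2): payoffs 9, 2 → best response Alpha.
Agent 3 against (B, C3): payoffs -3, 6 → best response Beta.
Mutual best responses: (B, C2, Alpha); (B, C3, Beta).

The pure Nash equilibria are (B, C2, Alpha) and (B, C3, Beta).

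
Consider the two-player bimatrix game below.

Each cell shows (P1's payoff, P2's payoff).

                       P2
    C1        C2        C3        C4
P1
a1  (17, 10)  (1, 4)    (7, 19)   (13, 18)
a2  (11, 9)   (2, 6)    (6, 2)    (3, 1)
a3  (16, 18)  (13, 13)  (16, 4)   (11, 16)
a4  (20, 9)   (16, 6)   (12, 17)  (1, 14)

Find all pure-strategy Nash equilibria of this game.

(a1, C1): P1 can switch to a4 (17 → 20). Not NE.
(a1, C2): P1 can switch to a2 (1 → 2). Not NE.
(a1, C3): P1 can switch to a3 (7 → 16). Not NE.
(a1, C4): P2 can switch to C3 (18 → 19). Not NE.
(a2, C1): P1 can switch to a1 (11 → 17). Not NE.
(a2, C2): P1 can switch to a3 (2 → 13). Not NE.
(a2, C3): P1 can switch to a1 (6 → 7). Not NE.
(a2, C4): P1 can switch to a1 (3 → 13). Not NE.
(The remaining 8 profiles each have a profitable deviation by the same check.)

none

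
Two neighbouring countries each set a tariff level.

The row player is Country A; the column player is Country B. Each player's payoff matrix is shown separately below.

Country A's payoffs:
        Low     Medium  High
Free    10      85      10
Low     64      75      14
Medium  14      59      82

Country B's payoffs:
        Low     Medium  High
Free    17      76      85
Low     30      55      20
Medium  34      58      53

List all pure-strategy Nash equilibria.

none

Country A against Low: payoffs 10, 64, 14 → best response Low.
Country A against Medium: payoffs 85, 75, 59 → best response Free.
Country A against High: payoffs 10, 14, 82 → best response Medium.
Country B against Free: payoffs 17, 76, 85 → best response High.
Country B against Low: payoffs 30, 55, 20 → best response Medium.
Country B against Medium: payoffs 34, 58, 53 → best response Medium.
No profile is a mutual best response for all players.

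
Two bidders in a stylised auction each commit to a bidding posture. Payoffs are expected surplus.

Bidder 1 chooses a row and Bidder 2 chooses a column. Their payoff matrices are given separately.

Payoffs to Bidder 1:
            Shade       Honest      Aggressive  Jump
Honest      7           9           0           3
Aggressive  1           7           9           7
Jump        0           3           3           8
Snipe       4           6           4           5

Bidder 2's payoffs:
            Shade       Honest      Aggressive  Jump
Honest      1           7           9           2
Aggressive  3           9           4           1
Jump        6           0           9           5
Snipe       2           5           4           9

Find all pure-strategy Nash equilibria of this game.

For each player, find the best response to each opponent profile; mutual best responses are the pure NE.
Bidder 1 against Shade: payoffs 7, 1, 0, 4 → best response Honest.
Bidder 1 against Honest: payoffs 9, 7, 3, 6 → best response Honest.
Bidder 1 against Aggressive: payoffs 0, 9, 3, 4 → best response Aggressive.
Bidder 1 against Jump: payoffs 3, 7, 8, 5 → best response Jump.
Bidder 2 against Honest: payoffs 1, 7, 9, 2 → best response Aggressive.
Bidder 2 against Aggressive: payoffs 3, 9, 4, 1 → best response Honest.
Bidder 2 against Jump: payoffs 6, 0, 9, 5 → best response Aggressive.
Bidder 2 against Snipe: payoffs 2, 5, 4, 9 → best response Jump.
No profile is a mutual best response for all players.

No pure-strategy Nash equilibrium.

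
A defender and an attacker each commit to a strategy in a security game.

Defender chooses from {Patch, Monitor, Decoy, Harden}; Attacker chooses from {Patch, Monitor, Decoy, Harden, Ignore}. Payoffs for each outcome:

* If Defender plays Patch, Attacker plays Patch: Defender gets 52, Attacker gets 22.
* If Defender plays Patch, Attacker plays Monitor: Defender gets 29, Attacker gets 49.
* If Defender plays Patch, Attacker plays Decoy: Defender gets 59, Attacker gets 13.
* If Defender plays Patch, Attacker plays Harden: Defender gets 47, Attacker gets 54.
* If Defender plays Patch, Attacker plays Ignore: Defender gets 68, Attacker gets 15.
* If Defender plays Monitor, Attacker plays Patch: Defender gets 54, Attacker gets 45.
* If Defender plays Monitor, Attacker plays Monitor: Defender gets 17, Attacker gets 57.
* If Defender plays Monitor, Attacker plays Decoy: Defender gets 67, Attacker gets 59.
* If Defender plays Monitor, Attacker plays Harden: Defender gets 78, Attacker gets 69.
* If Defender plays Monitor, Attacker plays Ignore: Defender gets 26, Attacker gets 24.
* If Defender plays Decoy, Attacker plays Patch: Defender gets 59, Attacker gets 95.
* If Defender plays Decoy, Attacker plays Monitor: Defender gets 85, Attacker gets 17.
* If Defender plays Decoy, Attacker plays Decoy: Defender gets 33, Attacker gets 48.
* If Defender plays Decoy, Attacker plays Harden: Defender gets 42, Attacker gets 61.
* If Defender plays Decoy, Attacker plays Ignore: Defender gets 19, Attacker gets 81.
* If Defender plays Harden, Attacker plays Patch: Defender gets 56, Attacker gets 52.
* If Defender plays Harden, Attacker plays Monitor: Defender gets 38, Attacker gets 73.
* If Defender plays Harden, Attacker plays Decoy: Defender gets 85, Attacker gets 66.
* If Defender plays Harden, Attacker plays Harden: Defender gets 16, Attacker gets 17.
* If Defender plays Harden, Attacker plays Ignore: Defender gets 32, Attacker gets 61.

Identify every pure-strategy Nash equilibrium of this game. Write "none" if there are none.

(Monitor, Harden), (Decoy, Patch)

Mark each player's best response to every combination of opponents' strategies; a profile where every player is best-responding is a pure Nash equilibrium.
Defender against Patch: payoffs 52, 54, 59, 56 → best response Decoy.
Defender against Monitor: payoffs 29, 17, 85, 38 → best response Decoy.
Defender against Decoy: payoffs 59, 67, 33, 85 → best response Harden.
Defender against Harden: payoffs 47, 78, 42, 16 → best response Monitor.
Defender against Ignore: payoffs 68, 26, 19, 32 → best response Patch.
Attacker against Patch: payoffs 22, 49, 13, 54, 15 → best response Harden.
Attacker against Monitor: payoffs 45, 57, 59, 69, 24 → best response Harden.
Attacker against Decoy: payoffs 95, 17, 48, 61, 81 → best response Patch.
Attacker against Harden: payoffs 52, 73, 66, 17, 61 → best response Monitor.
Mutual best responses: (Monitor, Harden); (Decoy, Patch).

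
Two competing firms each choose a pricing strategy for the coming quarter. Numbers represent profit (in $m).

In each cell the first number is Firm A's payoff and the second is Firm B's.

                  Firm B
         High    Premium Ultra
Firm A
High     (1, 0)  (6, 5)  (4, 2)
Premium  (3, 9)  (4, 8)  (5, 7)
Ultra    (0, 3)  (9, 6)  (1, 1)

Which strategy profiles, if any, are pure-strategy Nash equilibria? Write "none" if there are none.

(Premium, High) and (Ultra, Premium)

Mark each player's best response to every combination of opponents' strategies; a profile where every player is best-responding is a pure Nash equilibrium.
Firm A against High: payoffs 1, 3, 0 → best response Premium.
Firm A against Premium: payoffs 6, 4, 9 → best response Ultra.
Firm A against Ultra: payoffs 4, 5, 1 → best response Premium.
Firm B against High: payoffs 0, 5, 2 → best response Premium.
Firm B against Premium: payoffs 9, 8, 7 → best response High.
Firm B against Ultra: payoffs 3, 6, 1 → best response Premium.
Mutual best responses: (Premium, High); (Ultra, Premium).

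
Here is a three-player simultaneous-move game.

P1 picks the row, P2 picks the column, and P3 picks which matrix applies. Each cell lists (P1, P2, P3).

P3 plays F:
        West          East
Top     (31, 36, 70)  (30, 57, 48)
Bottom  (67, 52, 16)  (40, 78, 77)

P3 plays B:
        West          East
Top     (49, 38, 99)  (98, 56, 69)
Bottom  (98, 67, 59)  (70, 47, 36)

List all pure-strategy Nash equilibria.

Pure-strategy Nash equilibria: (Top, East, B), (Bottom, West, B), (Bottom, East, F)

P1 against (West, F): payoffs 31, 67 → best response Bottom.
P1 against (West, B): payoffs 49, 98 → best response Bottom.
P1 against (East, F): payoffs 30, 40 → best response Bottom.
P1 against (East, B): payoffs 98, 70 → best response Top.
P2 against (Top, F): payoffs 36, 57 → best response East.
P2 against (Top, B): payoffs 38, 56 → best response East.
P2 against (Bottom, F): payoffs 52, 78 → best response East.
P2 against (Bottom, B): payoffs 67, 47 → best response West.
P3 against (Top, West): payoffs 70, 99 → best response B.
P3 against (Top, East): payoffs 48, 69 → best response B.
P3 against (Bottom, West): payoffs 16, 59 → best response B.
P3 against (Bottom, East): payoffs 77, 36 → best response F.
Mutual best responses: (Top, East, B); (Bottom, West, B); (Bottom, East, F).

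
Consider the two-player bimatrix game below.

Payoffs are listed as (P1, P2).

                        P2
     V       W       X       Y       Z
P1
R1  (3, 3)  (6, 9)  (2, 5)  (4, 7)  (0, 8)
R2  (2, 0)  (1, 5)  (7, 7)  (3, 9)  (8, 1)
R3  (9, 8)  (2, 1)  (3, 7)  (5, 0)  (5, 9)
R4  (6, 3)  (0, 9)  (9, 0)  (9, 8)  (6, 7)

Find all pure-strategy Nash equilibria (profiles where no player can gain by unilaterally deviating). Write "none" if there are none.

Check each profile: it is a Nash equilibrium iff no player can strictly gain by switching unilaterally.
(R1, V): P1 can switch to R3 (3 → 9). Not NE.
(R1, W): P1 gets 6, best alternative 2; P2 gets 9, best alternative 8. No profitable deviation — NE.
(R1, X): P1 can switch to R2 (2 → 7). Not NE.
(R1, Y): P1 can switch to R3 (4 → 5). Not NE.
(R1, Z): P1 can switch to R2 (0 → 8). Not NE.
(R2, V): P1 can switch to R1 (2 → 3). Not NE.
(R2, W): P1 can switch to R1 (1 → 6). Not NE.
(R2, X): P1 can switch to R4 (7 → 9). Not NE.
(R2, Y): P1 can switch to R1 (3 → 4). Not NE.
(R2, Z): P2 can switch to W (1 → 5). Not NE.
(R3, V): P2 can switch to Z (8 → 9). Not NE.
(The remaining 9 profiles each have a profitable deviation by the same check.)

The unique pure-strategy Nash equilibrium is (R1, W).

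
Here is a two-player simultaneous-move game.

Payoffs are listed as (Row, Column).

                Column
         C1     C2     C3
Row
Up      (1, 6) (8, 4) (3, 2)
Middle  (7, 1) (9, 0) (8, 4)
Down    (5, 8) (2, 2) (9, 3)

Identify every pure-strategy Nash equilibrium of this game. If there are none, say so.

Row against C1: payoffs 1, 7, 5 → best response Middle.
Row against C2: payoffs 8, 9, 2 → best response Middle.
Row against C3: payoffs 3, 8, 9 → best response Down.
Column against Up: payoffs 6, 4, 2 → best response C1.
Column against Middle: payoffs 1, 0, 4 → best response C3.
Column against Down: payoffs 8, 2, 3 → best response C1.
No profile is a mutual best response for all players.

none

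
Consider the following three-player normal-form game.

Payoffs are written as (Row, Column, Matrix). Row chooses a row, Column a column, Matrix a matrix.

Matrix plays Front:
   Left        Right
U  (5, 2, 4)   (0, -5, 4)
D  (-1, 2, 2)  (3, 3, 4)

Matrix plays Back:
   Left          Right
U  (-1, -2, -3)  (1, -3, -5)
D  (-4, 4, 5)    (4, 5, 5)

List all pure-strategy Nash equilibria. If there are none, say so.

The pure Nash equilibria are (U, Left, Front); (D, Right, Back).

(U, Left, Front): Row gets 5, best alternative -1; Column gets 2, best alternative -5; Matrix gets 4, best alternative -3. No profitable deviation — NE.
(U, Left, Back): Matrix can switch to Front (-3 → 4). Not NE.
(U, Right, Front): Row can switch to D (0 → 3). Not NE.
(U, Right, Back): Row can switch to D (1 → 4). Not NE.
(D, Left, Front): Row can switch to U (-1 → 5). Not NE.
(D, Left, Back): Row can switch to U (-4 → -1). Not NE.
(D, Right, Front): Matrix can switch to Back (4 → 5). Not NE.
(D, Right, Back): Row gets 4, best alternative 1; Column gets 5, best alternative 4; Matrix gets 5, best alternative 4. No profitable deviation — NE.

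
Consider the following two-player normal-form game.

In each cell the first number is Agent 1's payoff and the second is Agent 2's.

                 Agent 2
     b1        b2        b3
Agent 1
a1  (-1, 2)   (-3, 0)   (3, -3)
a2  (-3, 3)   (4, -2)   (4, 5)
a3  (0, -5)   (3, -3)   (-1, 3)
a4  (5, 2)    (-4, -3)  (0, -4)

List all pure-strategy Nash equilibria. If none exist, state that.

The pure Nash equilibria are (a2, b3) and (a4, b1).

(a1, b1): Agent 1 can switch to a3 (-1 → 0). Not NE.
(a1, b2): Agent 1 can switch to a2 (-3 → 4). Not NE.
(a1, b3): Agent 1 can switch to a2 (3 → 4). Not NE.
(a2, b1): Agent 1 can switch to a1 (-3 → -1). Not NE.
(a2, b2): Agent 2 can switch to b1 (-2 → 3). Not NE.
(a2, b3): Agent 1 gets 4, best alternative 3; Agent 2 gets 5, best alternative 3. No profitable deviation — NE.
(a3, b1): Agent 1 can switch to a4 (0 → 5). Not NE.
(a3, b2): Agent 1 can switch to a2 (3 → 4). Not NE.
(a3, b3): Agent 1 can switch to a1 (-1 → 3). Not NE.
(a4, b1): Agent 1 gets 5, best alternative 0; Agent 2 gets 2, best alternative -3. No profitable deviation — NE.
(The remaining 2 profiles each have a profitable deviation by the same check.)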